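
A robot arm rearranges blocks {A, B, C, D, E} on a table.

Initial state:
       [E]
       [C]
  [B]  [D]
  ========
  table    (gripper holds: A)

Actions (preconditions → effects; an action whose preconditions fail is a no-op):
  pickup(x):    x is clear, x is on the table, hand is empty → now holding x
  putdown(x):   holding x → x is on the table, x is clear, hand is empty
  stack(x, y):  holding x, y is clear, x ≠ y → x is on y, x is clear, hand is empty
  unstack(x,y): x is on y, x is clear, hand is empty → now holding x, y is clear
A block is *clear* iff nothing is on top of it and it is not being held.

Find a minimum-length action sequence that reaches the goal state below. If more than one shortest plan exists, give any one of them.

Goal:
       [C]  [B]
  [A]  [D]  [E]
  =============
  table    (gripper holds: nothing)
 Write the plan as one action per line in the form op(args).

putdown(A)
unstack(E, C)
putdown(E)
pickup(B)
stack(B, E)

step 1 (putdown(A)): towers=[A; B; D/C/E] holding=-
step 2 (unstack(E, C)): towers=[A; B; D/C] holding=E
step 3 (putdown(E)): towers=[A; B; D/C; E] holding=-
step 4 (pickup(B)): towers=[A; D/C; E] holding=B
step 5 (stack(B, E)): towers=[A; D/C; E/B] holding=-
goal check: towers=[A; D/C; E/B] holding=- — reached (length 5, optimal by BFS)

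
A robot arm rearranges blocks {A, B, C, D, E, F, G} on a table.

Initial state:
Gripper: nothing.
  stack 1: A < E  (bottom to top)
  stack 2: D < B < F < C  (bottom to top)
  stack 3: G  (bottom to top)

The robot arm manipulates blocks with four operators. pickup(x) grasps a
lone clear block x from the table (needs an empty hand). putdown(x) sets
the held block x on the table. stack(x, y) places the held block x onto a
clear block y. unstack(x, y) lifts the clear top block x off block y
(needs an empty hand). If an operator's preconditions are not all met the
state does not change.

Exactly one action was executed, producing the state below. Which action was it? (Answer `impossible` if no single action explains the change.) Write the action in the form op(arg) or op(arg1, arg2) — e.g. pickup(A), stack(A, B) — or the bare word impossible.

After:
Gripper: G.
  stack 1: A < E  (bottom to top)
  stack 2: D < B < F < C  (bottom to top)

target: towers=[A/E; D/B/F/C] holding=G
         pickup(G) → towers=[A/E; D/B/F/C] holding=G  ← match
     unstack(E, A) → towers=[A; D/B/F/C; G] holding=E
     unstack(C, F) → towers=[A/E; D/B/F; G] holding=C

pickup(G)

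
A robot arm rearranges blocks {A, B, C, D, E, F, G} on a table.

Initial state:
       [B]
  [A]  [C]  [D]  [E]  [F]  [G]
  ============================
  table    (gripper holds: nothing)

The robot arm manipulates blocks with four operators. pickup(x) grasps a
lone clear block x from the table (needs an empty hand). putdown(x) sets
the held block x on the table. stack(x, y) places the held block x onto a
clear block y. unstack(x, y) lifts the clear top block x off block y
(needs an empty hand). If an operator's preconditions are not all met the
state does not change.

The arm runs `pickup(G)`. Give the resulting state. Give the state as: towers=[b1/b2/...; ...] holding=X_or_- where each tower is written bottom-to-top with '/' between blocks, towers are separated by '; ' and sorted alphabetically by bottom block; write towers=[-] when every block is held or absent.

towers=[A; C/B; D; E; F] holding=G

before: towers=[A; C/B; D; E; F; G] holding=-
pre[pickup(G)]: clear(G) ✓, ontable(G) ✓, handempty ✓
all met → apply pickup(G)
after:  towers=[A; C/B; D; E; F] holding=G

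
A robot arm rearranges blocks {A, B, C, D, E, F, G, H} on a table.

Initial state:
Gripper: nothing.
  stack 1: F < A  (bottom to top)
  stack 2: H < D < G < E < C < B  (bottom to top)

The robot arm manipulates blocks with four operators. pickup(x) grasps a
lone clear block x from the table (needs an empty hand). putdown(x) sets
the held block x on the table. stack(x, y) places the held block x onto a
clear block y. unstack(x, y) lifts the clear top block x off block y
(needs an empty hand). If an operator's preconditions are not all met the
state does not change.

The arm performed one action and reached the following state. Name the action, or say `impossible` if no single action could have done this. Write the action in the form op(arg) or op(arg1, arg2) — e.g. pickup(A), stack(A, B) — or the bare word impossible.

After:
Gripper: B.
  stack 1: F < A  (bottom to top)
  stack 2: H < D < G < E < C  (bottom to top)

target: towers=[F/A; H/D/G/E/C] holding=B
     unstack(A, F) → towers=[F; H/D/G/E/C/B] holding=A
     unstack(B, C) → towers=[F/A; H/D/G/E/C] holding=B  ← match

unstack(B, C)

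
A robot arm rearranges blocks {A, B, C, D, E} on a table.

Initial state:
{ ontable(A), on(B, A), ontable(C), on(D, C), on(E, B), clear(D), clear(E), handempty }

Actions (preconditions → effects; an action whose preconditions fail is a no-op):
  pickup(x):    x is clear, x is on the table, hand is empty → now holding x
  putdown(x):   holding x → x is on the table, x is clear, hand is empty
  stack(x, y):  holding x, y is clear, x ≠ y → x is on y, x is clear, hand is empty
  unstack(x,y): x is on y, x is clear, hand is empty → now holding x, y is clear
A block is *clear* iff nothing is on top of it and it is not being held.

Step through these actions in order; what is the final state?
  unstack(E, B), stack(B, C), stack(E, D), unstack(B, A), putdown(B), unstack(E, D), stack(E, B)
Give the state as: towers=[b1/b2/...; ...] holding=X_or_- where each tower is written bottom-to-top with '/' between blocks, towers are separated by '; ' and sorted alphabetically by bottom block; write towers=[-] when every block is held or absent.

towers=[A; B/E; C/D] holding=-

step 1 (unstack(E, B)): towers=[A/B; C/D] holding=E
step 2 (stack(B, C)) [no-op]: towers=[A/B; C/D] holding=E
step 3 (stack(E, D)): towers=[A/B; C/D/E] holding=-
step 4 (unstack(B, A)): towers=[A; C/D/E] holding=B
step 5 (putdown(B)): towers=[A; B; C/D/E] holding=-
step 6 (unstack(E, D)): towers=[A; B; C/D] holding=E
step 7 (stack(E, B)): towers=[A; B/E; C/D] holding=-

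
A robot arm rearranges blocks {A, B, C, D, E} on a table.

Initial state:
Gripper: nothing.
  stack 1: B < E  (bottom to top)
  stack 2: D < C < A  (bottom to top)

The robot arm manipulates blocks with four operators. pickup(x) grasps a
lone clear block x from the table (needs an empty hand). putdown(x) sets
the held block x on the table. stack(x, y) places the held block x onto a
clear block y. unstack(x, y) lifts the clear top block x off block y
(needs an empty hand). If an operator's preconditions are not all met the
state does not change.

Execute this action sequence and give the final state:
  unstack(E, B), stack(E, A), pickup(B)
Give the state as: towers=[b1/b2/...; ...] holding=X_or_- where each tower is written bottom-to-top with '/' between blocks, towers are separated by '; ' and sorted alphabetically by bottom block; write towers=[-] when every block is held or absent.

step 1 (unstack(E, B)): towers=[B; D/C/A] holding=E
step 2 (stack(E, A)): towers=[B; D/C/A/E] holding=-
step 3 (pickup(B)): towers=[D/C/A/E] holding=B

towers=[D/C/A/E] holding=B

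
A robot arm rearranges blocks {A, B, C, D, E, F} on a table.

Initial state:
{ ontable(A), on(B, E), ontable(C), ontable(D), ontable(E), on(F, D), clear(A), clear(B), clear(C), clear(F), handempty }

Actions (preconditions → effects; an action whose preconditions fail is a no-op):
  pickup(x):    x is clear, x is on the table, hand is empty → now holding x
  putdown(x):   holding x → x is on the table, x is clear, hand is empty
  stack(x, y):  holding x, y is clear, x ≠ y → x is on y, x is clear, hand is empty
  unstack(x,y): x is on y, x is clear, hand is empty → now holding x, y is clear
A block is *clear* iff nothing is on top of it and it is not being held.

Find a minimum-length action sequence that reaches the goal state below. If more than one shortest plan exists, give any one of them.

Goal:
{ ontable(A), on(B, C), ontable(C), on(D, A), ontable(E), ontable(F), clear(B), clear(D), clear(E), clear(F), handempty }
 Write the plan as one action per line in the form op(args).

step 1 (unstack(B, E)): towers=[A; C; D/F; E] holding=B
step 2 (stack(B, C)): towers=[A; C/B; D/F; E] holding=-
step 3 (unstack(F, D)): towers=[A; C/B; D; E] holding=F
step 4 (putdown(F)): towers=[A; C/B; D; E; F] holding=-
step 5 (pickup(D)): towers=[A; C/B; E; F] holding=D
step 6 (stack(D, A)): towers=[A/D; C/B; E; F] holding=-
goal check: towers=[A/D; C/B; E; F] holding=- — reached (length 6, optimal by BFS)

unstack(B, E)
stack(B, C)
unstack(F, D)
putdown(F)
pickup(D)
stack(D, A)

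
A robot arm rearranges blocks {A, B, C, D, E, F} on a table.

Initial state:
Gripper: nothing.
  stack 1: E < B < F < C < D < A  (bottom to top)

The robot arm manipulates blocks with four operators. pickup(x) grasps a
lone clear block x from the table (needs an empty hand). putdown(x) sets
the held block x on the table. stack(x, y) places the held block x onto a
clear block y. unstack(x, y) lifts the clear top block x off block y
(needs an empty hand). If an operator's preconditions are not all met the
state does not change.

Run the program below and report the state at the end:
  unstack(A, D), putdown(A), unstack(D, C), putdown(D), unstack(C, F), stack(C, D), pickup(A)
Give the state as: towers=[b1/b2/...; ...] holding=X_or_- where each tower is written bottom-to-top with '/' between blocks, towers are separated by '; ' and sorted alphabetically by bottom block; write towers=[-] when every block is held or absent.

step 1 (unstack(A, D)): towers=[E/B/F/C/D] holding=A
step 2 (putdown(A)): towers=[A; E/B/F/C/D] holding=-
step 3 (unstack(D, C)): towers=[A; E/B/F/C] holding=D
step 4 (putdown(D)): towers=[A; D; E/B/F/C] holding=-
step 5 (unstack(C, F)): towers=[A; D; E/B/F] holding=C
step 6 (stack(C, D)): towers=[A; D/C; E/B/F] holding=-
step 7 (pickup(A)): towers=[D/C; E/B/F] holding=A

towers=[D/C; E/B/F] holding=A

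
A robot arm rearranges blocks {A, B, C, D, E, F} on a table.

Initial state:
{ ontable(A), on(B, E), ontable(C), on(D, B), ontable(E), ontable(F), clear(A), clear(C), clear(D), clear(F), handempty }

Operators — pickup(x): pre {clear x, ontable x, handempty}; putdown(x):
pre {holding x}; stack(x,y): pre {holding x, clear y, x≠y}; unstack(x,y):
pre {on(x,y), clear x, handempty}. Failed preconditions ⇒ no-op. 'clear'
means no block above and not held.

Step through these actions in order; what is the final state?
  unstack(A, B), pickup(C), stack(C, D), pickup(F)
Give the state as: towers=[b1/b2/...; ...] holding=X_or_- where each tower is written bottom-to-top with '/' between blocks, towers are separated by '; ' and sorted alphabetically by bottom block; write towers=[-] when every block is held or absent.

towers=[A; E/B/D/C] holding=F

step 1 (unstack(A, B)) [no-op]: towers=[A; C; E/B/D; F] holding=-
step 2 (pickup(C)): towers=[A; E/B/D; F] holding=C
step 3 (stack(C, D)): towers=[A; E/B/D/C; F] holding=-
step 4 (pickup(F)): towers=[A; E/B/D/C] holding=F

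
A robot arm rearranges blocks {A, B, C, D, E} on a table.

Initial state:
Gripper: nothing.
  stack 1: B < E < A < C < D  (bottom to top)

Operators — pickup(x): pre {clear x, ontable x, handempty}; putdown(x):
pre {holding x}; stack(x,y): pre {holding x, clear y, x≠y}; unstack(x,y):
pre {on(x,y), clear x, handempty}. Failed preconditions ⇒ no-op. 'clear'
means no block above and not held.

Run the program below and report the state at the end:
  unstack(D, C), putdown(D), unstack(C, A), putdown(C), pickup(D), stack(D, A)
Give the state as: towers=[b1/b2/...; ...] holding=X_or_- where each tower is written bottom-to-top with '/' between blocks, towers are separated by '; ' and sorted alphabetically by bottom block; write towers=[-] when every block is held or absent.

towers=[B/E/A/D; C] holding=-

step 1 (unstack(D, C)): towers=[B/E/A/C] holding=D
step 2 (putdown(D)): towers=[B/E/A/C; D] holding=-
step 3 (unstack(C, A)): towers=[B/E/A; D] holding=C
step 4 (putdown(C)): towers=[B/E/A; C; D] holding=-
step 5 (pickup(D)): towers=[B/E/A; C] holding=D
step 6 (stack(D, A)): towers=[B/E/A/D; C] holding=-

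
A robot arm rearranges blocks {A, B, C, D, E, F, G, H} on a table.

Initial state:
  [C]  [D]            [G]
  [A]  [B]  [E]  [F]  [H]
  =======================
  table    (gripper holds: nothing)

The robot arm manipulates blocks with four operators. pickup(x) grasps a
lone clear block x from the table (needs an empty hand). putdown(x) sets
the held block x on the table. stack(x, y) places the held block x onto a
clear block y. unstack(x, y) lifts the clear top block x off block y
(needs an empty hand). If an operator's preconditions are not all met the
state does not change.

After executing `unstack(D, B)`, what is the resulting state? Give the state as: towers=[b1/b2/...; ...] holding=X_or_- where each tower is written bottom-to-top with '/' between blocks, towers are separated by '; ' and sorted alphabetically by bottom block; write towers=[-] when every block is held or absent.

towers=[A/C; B; E; F; H/G] holding=D

before: towers=[A/C; B/D; E; F; H/G] holding=-
pre[unstack(D, B)]: on(D,B) ✓, clear(D) ✓, handempty ✓
all met → apply unstack(D, B)
after:  towers=[A/C; B; E; F; H/G] holding=D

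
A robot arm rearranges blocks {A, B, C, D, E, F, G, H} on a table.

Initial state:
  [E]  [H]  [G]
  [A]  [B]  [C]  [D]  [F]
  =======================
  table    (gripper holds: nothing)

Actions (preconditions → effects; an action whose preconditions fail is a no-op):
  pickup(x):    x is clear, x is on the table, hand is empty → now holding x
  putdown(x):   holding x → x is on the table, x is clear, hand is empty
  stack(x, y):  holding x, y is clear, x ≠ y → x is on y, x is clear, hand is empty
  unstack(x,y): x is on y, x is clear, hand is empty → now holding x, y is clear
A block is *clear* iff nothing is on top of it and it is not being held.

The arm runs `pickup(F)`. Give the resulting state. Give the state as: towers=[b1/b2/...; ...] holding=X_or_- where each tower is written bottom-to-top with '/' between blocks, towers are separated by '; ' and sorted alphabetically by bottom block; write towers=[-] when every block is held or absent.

towers=[A/E; B/H; C/G; D] holding=F

before: towers=[A/E; B/H; C/G; D; F] holding=-
pre[pickup(F)]: clear(F) yes, ontable(F) yes, handempty yes
all met → apply pickup(F)
after:  towers=[A/E; B/H; C/G; D] holding=F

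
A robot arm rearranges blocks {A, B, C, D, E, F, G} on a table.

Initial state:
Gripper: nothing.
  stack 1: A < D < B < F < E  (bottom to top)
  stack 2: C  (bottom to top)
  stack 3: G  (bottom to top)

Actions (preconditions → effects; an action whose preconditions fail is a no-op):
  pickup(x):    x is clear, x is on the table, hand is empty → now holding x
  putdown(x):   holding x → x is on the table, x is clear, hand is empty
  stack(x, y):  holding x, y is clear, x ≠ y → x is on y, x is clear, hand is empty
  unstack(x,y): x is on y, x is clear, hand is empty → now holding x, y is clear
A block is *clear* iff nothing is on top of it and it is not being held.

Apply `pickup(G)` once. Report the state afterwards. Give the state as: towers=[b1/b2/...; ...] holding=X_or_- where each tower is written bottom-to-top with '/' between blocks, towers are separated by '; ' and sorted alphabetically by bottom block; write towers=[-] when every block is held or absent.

towers=[A/D/B/F/E; C] holding=G

before: towers=[A/D/B/F/E; C; G] holding=-
pre[pickup(G)]: clear(G) ok, ontable(G) ok, handempty ok
all met → apply pickup(G)
after:  towers=[A/D/B/F/E; C] holding=G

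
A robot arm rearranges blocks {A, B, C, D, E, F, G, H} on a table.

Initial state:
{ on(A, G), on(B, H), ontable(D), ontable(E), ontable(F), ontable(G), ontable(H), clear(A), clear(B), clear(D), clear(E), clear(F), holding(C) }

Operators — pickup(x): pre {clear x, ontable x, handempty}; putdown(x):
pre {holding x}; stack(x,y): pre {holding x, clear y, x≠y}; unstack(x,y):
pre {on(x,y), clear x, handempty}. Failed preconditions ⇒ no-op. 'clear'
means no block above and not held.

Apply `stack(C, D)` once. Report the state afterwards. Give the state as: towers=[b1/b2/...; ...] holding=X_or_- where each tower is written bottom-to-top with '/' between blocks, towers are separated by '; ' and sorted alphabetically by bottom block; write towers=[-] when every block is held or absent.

towers=[D/C; E; F; G/A; H/B] holding=-

before: towers=[D; E; F; G/A; H/B] holding=C
pre[stack(C, D)]: holding(C) yes, clear(D) yes, C≠D yes
all met → apply stack(C, D)
after:  towers=[D/C; E; F; G/A; H/B] holding=-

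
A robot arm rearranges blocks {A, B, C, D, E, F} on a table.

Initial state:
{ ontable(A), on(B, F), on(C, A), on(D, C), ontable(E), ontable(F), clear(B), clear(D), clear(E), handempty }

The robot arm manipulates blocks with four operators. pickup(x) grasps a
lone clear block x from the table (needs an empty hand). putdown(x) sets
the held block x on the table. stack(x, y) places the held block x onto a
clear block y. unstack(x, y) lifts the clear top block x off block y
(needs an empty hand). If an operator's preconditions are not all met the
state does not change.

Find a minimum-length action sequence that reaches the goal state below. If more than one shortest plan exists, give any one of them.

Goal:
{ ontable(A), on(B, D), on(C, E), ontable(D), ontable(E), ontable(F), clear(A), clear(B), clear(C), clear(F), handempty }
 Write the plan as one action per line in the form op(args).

unstack(D, C)
putdown(D)
unstack(B, F)
stack(B, D)
unstack(C, A)
stack(C, E)

step 1 (unstack(D, C)): towers=[A/C; E; F/B] holding=D
step 2 (putdown(D)): towers=[A/C; D; E; F/B] holding=-
step 3 (unstack(B, F)): towers=[A/C; D; E; F] holding=B
step 4 (stack(B, D)): towers=[A/C; D/B; E; F] holding=-
step 5 (unstack(C, A)): towers=[A; D/B; E; F] holding=C
step 6 (stack(C, E)): towers=[A; D/B; E/C; F] holding=-
goal check: towers=[A; D/B; E/C; F] holding=- — reached (length 6, optimal by BFS)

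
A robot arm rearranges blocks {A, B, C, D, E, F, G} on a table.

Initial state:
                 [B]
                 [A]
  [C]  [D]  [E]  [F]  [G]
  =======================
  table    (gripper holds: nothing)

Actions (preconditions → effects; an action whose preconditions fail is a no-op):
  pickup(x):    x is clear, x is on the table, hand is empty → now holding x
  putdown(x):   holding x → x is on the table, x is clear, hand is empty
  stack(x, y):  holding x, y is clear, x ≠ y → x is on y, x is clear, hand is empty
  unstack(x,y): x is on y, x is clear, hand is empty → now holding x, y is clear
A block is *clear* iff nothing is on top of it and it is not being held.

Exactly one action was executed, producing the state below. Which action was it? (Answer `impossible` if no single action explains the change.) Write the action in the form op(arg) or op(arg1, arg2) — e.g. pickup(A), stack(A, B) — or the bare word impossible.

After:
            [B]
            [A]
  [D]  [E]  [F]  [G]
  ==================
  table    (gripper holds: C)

pickup(C)

target: towers=[D; E; F/A/B; G] holding=C
     unstack(B, A) → towers=[C; D; E; F/A; G] holding=B
         pickup(G) → towers=[C; D; E; F/A/B] holding=G
         pickup(D) → towers=[C; E; F/A/B; G] holding=D
         pickup(E) → towers=[C; D; F/A/B; G] holding=E
         pickup(C) → towers=[D; E; F/A/B; G] holding=C  ← match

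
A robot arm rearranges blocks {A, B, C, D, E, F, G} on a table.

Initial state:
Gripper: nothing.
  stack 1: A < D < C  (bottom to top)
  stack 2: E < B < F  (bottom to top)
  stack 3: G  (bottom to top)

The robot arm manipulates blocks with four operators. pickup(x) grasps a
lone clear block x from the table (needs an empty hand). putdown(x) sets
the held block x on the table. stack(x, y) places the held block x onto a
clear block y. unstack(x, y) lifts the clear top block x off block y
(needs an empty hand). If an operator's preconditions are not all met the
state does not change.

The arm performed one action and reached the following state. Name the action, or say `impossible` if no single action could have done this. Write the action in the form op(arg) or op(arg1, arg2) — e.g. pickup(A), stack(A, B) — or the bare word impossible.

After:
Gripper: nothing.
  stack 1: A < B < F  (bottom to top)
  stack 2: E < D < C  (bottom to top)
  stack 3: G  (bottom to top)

impossible

target: towers=[A/B/F; E/D/C; G] holding=-
     unstack(F, B) → towers=[A/D/C; E/B; G] holding=F
         pickup(G) → towers=[A/D/C; E/B/F] holding=G
     unstack(C, D) → towers=[A/D; E/B/F; G] holding=C
none of the 3 applicable actions match → impossible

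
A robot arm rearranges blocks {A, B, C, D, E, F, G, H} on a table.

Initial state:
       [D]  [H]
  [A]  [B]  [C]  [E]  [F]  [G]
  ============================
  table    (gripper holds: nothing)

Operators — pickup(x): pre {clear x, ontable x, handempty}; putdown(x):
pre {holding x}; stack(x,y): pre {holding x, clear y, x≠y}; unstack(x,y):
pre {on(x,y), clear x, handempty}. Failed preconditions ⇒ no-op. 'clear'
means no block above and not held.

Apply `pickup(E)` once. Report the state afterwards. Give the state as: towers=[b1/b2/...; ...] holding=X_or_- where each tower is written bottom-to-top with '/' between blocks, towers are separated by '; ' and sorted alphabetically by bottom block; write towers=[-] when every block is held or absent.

towers=[A; B/D; C/H; F; G] holding=E

before: towers=[A; B/D; C/H; E; F; G] holding=-
pre[pickup(E)]: clear(E) ok, ontable(E) ok, handempty ok
all met → apply pickup(E)
after:  towers=[A; B/D; C/H; F; G] holding=E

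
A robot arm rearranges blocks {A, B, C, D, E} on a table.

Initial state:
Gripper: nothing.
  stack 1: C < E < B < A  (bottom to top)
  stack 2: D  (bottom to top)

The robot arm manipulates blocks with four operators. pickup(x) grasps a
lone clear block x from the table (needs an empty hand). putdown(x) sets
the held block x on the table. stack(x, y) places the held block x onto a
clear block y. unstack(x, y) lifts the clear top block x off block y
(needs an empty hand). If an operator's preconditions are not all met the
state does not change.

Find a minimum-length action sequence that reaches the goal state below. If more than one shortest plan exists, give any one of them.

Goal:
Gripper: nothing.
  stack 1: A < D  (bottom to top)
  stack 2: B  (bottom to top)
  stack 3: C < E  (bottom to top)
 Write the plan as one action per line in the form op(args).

step 1 (unstack(A, B)): towers=[C/E/B; D] holding=A
step 2 (putdown(A)): towers=[A; C/E/B; D] holding=-
step 3 (unstack(B, E)): towers=[A; C/E; D] holding=B
step 4 (putdown(B)): towers=[A; B; C/E; D] holding=-
step 5 (pickup(D)): towers=[A; B; C/E] holding=D
step 6 (stack(D, A)): towers=[A/D; B; C/E] holding=-
goal check: towers=[A/D; B; C/E] holding=- — reached (length 6, optimal by BFS)

unstack(A, B)
putdown(A)
unstack(B, E)
putdown(B)
pickup(D)
stack(D, A)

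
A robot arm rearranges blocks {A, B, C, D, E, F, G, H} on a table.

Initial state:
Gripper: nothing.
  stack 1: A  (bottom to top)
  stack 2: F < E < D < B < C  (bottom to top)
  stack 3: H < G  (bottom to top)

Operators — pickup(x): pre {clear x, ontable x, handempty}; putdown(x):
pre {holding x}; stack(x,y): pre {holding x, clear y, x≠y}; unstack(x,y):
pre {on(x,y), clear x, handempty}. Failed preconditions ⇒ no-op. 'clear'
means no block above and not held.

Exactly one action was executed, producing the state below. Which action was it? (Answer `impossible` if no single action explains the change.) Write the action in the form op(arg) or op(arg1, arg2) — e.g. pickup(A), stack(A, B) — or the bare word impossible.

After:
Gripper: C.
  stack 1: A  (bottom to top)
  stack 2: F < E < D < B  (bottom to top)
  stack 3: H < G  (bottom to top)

target: towers=[A; F/E/D/B; H/G] holding=C
     unstack(G, H) → towers=[A; F/E/D/B/C; H] holding=G
         pickup(A) → towers=[F/E/D/B/C; H/G] holding=A
     unstack(C, B) → towers=[A; F/E/D/B; H/G] holding=C  ← match

unstack(C, B)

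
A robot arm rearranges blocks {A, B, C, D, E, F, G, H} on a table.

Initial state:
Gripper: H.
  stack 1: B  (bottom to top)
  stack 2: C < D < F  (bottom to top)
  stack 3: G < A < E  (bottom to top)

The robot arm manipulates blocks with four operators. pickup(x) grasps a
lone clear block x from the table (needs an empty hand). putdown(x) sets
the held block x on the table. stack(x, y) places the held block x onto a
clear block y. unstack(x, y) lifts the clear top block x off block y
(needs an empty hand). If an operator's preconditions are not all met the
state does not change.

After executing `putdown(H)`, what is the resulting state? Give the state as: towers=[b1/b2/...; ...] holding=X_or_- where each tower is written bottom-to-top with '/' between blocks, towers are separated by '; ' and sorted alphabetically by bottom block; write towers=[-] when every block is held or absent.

towers=[B; C/D/F; G/A/E; H] holding=-

before: towers=[B; C/D/F; G/A/E] holding=H
pre[putdown(H)]: holding(H) ok
all met → apply putdown(H)
after:  towers=[B; C/D/F; G/A/E; H] holding=-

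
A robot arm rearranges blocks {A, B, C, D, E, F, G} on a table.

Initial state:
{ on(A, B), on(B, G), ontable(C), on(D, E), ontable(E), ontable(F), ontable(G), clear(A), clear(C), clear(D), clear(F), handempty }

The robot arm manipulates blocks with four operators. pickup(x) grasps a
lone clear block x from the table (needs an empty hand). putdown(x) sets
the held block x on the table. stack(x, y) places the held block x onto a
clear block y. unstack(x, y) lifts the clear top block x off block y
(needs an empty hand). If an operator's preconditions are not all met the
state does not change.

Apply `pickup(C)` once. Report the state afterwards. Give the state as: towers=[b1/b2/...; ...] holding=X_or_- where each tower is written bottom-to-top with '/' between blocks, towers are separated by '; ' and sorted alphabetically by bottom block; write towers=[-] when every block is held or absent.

towers=[E/D; F; G/B/A] holding=C

before: towers=[C; E/D; F; G/B/A] holding=-
pre[pickup(C)]: clear(C) yes, ontable(C) yes, handempty yes
all met → apply pickup(C)
after:  towers=[E/D; F; G/B/A] holding=C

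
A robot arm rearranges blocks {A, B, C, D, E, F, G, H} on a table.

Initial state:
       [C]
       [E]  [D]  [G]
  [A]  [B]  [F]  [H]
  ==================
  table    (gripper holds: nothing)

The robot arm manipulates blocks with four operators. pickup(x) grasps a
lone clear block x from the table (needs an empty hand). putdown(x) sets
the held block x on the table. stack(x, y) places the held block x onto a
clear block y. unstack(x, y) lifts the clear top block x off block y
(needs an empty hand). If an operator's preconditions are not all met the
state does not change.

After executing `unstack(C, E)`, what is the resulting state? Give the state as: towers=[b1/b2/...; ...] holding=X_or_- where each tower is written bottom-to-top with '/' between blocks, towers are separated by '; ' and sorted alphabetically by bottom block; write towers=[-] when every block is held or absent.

before: towers=[A; B/E/C; F/D; H/G] holding=-
pre[unstack(C, E)]: on(C,E) ok, clear(C) ok, handempty ok
all met → apply unstack(C, E)
after:  towers=[A; B/E; F/D; H/G] holding=C

towers=[A; B/E; F/D; H/G] holding=C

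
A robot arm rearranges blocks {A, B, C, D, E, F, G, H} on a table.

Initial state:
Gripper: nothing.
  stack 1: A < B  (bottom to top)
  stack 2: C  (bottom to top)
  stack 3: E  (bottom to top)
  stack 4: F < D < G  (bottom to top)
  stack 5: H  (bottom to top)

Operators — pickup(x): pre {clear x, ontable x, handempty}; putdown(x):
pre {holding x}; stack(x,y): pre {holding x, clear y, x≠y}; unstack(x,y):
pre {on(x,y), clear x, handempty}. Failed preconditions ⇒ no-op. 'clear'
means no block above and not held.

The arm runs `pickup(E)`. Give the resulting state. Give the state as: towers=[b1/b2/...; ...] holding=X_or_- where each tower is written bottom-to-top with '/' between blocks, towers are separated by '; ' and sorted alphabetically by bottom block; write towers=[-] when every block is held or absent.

towers=[A/B; C; F/D/G; H] holding=E

before: towers=[A/B; C; E; F/D/G; H] holding=-
pre[pickup(E)]: clear(E) ✓, ontable(E) ✓, handempty ✓
all met → apply pickup(E)
after:  towers=[A/B; C; F/D/G; H] holding=E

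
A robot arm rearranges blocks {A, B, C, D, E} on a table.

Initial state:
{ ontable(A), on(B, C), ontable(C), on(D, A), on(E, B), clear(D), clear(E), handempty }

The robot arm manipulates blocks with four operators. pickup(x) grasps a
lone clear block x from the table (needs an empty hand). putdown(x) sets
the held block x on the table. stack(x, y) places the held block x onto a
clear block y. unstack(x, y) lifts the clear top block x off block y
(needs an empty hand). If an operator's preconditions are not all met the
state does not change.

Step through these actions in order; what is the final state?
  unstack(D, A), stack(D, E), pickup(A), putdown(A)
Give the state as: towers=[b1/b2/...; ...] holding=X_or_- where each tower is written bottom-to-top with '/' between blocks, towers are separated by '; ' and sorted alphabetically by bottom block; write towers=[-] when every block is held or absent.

step 1 (unstack(D, A)): towers=[A; C/B/E] holding=D
step 2 (stack(D, E)): towers=[A; C/B/E/D] holding=-
step 3 (pickup(A)): towers=[C/B/E/D] holding=A
step 4 (putdown(A)): towers=[A; C/B/E/D] holding=-

towers=[A; C/B/E/D] holding=-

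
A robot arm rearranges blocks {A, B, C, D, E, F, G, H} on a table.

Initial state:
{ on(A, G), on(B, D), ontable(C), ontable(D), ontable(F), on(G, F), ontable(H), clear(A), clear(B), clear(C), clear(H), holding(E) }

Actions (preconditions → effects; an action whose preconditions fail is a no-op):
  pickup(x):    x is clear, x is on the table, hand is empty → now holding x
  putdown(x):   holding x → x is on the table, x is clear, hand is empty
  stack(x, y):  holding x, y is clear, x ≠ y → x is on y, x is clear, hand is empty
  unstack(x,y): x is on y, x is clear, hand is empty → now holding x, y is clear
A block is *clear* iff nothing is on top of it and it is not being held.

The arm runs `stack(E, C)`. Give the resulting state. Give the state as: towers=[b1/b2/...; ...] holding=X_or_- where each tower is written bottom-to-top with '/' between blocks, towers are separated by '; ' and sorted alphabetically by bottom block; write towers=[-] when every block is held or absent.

towers=[C/E; D/B; F/G/A; H] holding=-

before: towers=[C; D/B; F/G/A; H] holding=E
pre[stack(E, C)]: holding(E) ✓, clear(C) ✓, E≠C ✓
all met → apply stack(E, C)
after:  towers=[C/E; D/B; F/G/A; H] holding=-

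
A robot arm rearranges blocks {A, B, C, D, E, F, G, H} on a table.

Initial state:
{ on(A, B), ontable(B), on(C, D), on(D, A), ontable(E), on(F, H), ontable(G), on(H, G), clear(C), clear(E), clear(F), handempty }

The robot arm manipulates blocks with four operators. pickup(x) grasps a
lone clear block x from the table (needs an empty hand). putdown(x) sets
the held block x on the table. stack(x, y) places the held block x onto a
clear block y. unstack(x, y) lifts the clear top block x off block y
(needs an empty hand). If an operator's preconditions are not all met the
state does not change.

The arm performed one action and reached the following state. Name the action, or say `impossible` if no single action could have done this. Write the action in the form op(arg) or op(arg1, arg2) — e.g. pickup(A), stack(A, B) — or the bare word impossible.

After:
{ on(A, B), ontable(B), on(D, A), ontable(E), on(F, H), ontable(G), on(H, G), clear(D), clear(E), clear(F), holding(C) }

unstack(C, D)

target: towers=[B/A/D; E; G/H/F] holding=C
         pickup(E) → towers=[B/A/D/C; G/H/F] holding=E
     unstack(F, H) → towers=[B/A/D/C; E; G/H] holding=F
     unstack(C, D) → towers=[B/A/D; E; G/H/F] holding=C  ← match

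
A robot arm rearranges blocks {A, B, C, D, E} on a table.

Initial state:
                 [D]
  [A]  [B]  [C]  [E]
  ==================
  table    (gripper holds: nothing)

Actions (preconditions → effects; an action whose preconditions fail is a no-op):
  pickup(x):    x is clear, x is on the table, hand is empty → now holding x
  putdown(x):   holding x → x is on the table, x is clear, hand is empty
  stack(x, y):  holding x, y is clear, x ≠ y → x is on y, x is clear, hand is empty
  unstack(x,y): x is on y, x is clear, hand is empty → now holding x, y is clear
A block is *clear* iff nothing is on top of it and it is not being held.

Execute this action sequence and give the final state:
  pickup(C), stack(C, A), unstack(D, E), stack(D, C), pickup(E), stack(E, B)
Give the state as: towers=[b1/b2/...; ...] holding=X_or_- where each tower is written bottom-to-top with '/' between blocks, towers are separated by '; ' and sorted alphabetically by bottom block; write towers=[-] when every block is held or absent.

step 1 (pickup(C)): towers=[A; B; E/D] holding=C
step 2 (stack(C, A)): towers=[A/C; B; E/D] holding=-
step 3 (unstack(D, E)): towers=[A/C; B; E] holding=D
step 4 (stack(D, C)): towers=[A/C/D; B; E] holding=-
step 5 (pickup(E)): towers=[A/C/D; B] holding=E
step 6 (stack(E, B)): towers=[A/C/D; B/E] holding=-

towers=[A/C/D; B/E] holding=-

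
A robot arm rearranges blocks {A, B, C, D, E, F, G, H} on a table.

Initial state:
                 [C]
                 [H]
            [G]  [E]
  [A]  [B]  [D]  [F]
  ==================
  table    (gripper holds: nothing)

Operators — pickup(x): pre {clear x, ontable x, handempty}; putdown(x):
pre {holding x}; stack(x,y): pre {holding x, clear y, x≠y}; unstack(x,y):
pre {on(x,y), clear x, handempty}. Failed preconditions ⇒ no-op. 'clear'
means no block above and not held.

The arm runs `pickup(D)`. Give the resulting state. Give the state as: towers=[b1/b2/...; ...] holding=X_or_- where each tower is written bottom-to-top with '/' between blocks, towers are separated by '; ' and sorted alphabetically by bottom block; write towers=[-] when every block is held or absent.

before: towers=[A; B; D/G; F/E/H/C] holding=-
pre[pickup(D)]: clear(D) no, ontable(D) yes, handempty yes
clear(D) unmet → pickup(D) is a no-op
after:  towers=[A; B; D/G; F/E/H/C] holding=-

towers=[A; B; D/G; F/E/H/C] holding=-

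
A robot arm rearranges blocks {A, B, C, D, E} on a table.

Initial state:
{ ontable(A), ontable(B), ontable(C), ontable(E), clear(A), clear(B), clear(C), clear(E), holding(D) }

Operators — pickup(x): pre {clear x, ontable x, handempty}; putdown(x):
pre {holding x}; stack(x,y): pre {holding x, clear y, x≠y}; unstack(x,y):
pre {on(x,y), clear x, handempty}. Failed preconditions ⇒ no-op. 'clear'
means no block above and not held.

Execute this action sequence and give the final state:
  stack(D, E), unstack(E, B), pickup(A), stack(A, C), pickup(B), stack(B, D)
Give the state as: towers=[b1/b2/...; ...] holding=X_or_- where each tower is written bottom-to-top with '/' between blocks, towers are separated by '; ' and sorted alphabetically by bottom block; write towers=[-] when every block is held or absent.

towers=[C/A; E/D/B] holding=-

step 1 (stack(D, E)): towers=[A; B; C; E/D] holding=-
step 2 (unstack(E, B)) [no-op]: towers=[A; B; C; E/D] holding=-
step 3 (pickup(A)): towers=[B; C; E/D] holding=A
step 4 (stack(A, C)): towers=[B; C/A; E/D] holding=-
step 5 (pickup(B)): towers=[C/A; E/D] holding=B
step 6 (stack(B, D)): towers=[C/A; E/D/B] holding=-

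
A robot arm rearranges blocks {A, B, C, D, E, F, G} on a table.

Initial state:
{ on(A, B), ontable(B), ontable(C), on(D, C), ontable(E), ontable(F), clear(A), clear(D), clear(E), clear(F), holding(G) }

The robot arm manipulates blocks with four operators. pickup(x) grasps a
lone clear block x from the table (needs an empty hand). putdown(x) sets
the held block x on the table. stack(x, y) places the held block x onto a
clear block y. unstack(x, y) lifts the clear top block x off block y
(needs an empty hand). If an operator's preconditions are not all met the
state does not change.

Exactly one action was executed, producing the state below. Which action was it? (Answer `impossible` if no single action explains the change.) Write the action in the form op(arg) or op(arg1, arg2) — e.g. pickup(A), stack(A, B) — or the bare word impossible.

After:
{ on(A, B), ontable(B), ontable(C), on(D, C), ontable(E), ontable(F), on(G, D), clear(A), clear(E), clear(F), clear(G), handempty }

target: towers=[B/A; C/D/G; E; F] holding=-
        putdown(G) → towers=[B/A; C/D; E; F; G] holding=-
       stack(G, F) → towers=[B/A; C/D; E; F/G] holding=-
       stack(G, D) → towers=[B/A; C/D/G; E; F] holding=-  ← match
       stack(G, A) → towers=[B/A/G; C/D; E; F] holding=-
       stack(G, E) → towers=[B/A; C/D; E/G; F] holding=-

stack(G, D)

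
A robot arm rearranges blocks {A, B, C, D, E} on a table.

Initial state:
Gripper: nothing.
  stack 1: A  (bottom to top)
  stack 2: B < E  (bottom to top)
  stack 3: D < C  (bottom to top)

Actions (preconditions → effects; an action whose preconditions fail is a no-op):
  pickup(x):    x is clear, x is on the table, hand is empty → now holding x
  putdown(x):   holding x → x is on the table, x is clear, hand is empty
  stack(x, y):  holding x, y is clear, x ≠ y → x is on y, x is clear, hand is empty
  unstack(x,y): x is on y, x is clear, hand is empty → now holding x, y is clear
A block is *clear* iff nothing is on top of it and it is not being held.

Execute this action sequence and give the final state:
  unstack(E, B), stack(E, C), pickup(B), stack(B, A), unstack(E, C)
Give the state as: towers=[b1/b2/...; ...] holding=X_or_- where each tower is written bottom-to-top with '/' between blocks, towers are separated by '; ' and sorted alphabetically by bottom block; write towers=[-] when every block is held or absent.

step 1 (unstack(E, B)): towers=[A; B; D/C] holding=E
step 2 (stack(E, C)): towers=[A; B; D/C/E] holding=-
step 3 (pickup(B)): towers=[A; D/C/E] holding=B
step 4 (stack(B, A)): towers=[A/B; D/C/E] holding=-
step 5 (unstack(E, C)): towers=[A/B; D/C] holding=E

towers=[A/B; D/C] holding=E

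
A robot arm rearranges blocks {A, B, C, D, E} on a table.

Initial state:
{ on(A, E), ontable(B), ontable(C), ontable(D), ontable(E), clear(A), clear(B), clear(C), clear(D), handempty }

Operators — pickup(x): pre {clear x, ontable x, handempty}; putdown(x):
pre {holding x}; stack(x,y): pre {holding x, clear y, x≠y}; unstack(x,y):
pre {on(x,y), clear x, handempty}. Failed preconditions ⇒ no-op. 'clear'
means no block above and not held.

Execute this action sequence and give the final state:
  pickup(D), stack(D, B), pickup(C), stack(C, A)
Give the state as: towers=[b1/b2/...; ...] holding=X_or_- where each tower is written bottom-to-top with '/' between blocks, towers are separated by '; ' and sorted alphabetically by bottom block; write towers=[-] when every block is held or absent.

step 1 (pickup(D)): towers=[B; C; E/A] holding=D
step 2 (stack(D, B)): towers=[B/D; C; E/A] holding=-
step 3 (pickup(C)): towers=[B/D; E/A] holding=C
step 4 (stack(C, A)): towers=[B/D; E/A/C] holding=-

towers=[B/D; E/A/C] holding=-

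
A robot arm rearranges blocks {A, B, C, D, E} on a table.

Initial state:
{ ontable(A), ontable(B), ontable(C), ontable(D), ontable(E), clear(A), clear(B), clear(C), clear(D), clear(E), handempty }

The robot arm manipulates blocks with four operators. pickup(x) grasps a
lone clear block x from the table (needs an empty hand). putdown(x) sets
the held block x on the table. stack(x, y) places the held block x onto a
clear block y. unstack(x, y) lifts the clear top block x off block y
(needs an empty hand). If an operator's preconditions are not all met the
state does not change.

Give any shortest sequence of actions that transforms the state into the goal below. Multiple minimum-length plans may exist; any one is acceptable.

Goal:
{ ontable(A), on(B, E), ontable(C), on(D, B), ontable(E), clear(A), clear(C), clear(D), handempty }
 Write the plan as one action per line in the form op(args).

pickup(B)
stack(B, E)
pickup(D)
stack(D, B)

step 1 (pickup(B)): towers=[A; C; D; E] holding=B
step 2 (stack(B, E)): towers=[A; C; D; E/B] holding=-
step 3 (pickup(D)): towers=[A; C; E/B] holding=D
step 4 (stack(D, B)): towers=[A; C; E/B/D] holding=-
goal check: towers=[A; C; E/B/D] holding=- — reached (length 4, optimal by BFS)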